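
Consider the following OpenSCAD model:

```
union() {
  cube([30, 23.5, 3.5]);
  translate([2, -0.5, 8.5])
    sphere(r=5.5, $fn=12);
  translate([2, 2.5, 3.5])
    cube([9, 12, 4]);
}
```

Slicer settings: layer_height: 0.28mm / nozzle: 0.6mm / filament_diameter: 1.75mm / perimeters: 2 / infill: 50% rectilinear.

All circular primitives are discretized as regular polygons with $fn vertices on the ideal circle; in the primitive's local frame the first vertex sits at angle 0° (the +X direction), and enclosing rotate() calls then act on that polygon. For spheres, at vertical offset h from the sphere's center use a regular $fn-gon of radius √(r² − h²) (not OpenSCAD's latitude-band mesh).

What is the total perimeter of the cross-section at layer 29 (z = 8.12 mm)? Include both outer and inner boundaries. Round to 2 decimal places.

34.08 mm

At z = 8.12 mm: the cube is not intersected at this z (z outside [0, 3.5]); the sphere at (2, -0.5): section is a regular 12-gon, circumradius = √(r²−h²) = √(5.5²−0.38²) = 5.487 (perimeter = 2·12·5.487·sin(180°/12) = 34.08 mm); the cube at (2, 2.5) is not intersected at this z (z outside [3.5, 7.5]); Combining (union): only the r=5.5 sphere at (2, -0.5) is present, so the union is just that shape — boundary = 34.08 mm. Overall, the cross-section is a single solid region. Total boundary length (outer) = 34.08 mm.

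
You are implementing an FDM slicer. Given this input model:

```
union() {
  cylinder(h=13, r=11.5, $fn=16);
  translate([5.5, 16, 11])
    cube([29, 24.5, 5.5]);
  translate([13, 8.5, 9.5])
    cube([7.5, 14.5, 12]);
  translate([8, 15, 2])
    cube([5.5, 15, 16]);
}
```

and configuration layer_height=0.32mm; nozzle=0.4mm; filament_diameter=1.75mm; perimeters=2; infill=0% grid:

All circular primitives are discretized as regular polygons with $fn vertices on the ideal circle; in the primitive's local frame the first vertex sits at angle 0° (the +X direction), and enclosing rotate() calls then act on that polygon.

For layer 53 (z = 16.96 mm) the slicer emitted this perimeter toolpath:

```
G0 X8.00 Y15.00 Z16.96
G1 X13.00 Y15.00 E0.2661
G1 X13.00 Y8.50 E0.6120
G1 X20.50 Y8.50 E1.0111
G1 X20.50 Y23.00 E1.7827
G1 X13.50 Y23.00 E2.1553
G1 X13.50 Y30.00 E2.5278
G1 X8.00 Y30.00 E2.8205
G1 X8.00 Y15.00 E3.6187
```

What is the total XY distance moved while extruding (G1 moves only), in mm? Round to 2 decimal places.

68.00 mm

Sum the Euclidean lengths of each G1 segment: total = 68.00 mm.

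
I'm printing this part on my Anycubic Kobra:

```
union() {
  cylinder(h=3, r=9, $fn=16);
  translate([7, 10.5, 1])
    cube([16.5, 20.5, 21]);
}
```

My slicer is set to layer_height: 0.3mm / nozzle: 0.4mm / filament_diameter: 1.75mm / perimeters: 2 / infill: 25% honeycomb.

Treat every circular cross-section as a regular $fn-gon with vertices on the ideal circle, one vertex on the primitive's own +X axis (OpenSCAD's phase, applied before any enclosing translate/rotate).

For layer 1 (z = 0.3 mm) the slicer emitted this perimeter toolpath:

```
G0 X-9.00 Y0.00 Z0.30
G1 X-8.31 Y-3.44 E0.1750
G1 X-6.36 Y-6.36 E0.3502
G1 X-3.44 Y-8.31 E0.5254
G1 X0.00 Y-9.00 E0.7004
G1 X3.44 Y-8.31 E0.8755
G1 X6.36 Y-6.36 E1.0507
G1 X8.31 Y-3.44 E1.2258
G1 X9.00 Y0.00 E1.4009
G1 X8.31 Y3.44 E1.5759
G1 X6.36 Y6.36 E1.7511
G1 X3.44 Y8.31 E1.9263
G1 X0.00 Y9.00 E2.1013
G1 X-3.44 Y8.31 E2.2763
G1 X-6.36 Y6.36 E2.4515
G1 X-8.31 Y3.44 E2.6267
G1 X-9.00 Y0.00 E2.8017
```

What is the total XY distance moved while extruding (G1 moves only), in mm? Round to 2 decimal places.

Sum the Euclidean lengths of each G1 segment: total = 56.16 mm.

56.16 mm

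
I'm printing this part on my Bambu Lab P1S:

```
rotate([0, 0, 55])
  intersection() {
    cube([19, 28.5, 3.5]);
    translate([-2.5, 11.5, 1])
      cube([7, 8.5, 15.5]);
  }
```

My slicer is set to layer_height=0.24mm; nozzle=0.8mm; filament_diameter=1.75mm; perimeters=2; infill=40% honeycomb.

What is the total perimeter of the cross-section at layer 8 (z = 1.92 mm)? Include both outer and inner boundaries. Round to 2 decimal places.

At z = 1.92 mm: the cube (footprint 19×28.5) is included at this height (perimeter 95.00 mm); the cube at (-2.5, 11.5) (footprint 7×8.5) is included at this height (perimeter 31.00 mm); Keeping only the common overlap: the 7×8.5 cube at (-2.5, 11.5) partially overlaps the 19×28.5 cube; clipping to the common part keeps 38.25 mm² — boundary = 26.00 mm; (rotated 55° about Z; rotation is an isometry so areas/perimeters/island counts are preserved). Overall, the cross-section is a single solid region. Total boundary length (outer) = 26.00 mm.

26.00 mm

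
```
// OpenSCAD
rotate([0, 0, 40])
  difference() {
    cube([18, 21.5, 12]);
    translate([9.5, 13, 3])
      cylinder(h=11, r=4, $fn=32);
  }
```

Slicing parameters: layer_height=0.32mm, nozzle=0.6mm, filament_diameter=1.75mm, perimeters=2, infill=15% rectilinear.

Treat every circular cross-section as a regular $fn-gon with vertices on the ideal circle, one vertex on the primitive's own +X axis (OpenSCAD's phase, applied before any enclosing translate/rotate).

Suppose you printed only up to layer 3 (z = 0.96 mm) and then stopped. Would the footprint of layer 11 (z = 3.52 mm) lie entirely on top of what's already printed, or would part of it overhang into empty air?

entirely on top

Compare the two slices. At z = 0.96: the 18×21.5 cube contributes its full rectangle (area 387.00 mm²); the cylinder at (9.5, 13) is absent (z outside [3, 14]); After the difference (first − rest): none of the subtracted shapes is present at this height, so the 18×21.5 cube is unchanged — area = 387.00 mm²; (whole slice rotated 40° about Z — lengths, areas and connectivity unchanged). At z = 3.52: the cube (footprint 18×21.5) is included at this height (area 387.00 mm²); the r=4 cylinder at (9.5, 13) gives a regular 32-gon of circumradius 4 (constant along its height) (area = (32/2)·4.000²·sin(360°/32) = 49.94 mm²); After the difference (first − rest): starting from the 18×21.5 cube (387.00 mm²), the r=4 cylinder at (9.5, 13) lies wholly inside it (removes its full 49.94 mm² and its 25.09 mm outline becomes a hole wall) — area = 337.06 mm²; (rotated 40° about Z; rotation is an isometry so areas/perimeters/island counts are preserved). Checking containment: the cross-section at z = 3.52 is a subset of the cross-section at z = 0.96.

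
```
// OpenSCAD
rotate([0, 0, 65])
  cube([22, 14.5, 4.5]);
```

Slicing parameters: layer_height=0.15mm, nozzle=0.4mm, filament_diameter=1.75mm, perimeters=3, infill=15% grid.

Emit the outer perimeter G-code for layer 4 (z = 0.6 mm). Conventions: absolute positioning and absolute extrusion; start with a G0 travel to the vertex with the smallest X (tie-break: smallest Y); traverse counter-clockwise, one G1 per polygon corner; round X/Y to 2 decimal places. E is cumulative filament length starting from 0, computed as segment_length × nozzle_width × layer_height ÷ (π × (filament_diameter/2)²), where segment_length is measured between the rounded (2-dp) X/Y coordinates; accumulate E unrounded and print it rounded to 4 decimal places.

G0 X-13.14 Y6.13 Z0.60
G1 X0.00 Y0.00 E0.3617
G1 X9.30 Y19.94 E0.9105
G1 X-3.84 Y26.07 E1.2722
G1 X-13.14 Y6.13 E1.8211

At z = 0.6 mm: the cube is present — its section is the full 22×14.5 rectangle; (rotated 65° about Z; rotation is an isometry so areas/perimeters/island counts are preserved). The outline is a single polygon with 4 vertices. Extrusion per mm of travel: 0.4 × 0.15 / (π × 0.875²) = 0.024945. Accumulating E over each segment gives final E = 1.8211.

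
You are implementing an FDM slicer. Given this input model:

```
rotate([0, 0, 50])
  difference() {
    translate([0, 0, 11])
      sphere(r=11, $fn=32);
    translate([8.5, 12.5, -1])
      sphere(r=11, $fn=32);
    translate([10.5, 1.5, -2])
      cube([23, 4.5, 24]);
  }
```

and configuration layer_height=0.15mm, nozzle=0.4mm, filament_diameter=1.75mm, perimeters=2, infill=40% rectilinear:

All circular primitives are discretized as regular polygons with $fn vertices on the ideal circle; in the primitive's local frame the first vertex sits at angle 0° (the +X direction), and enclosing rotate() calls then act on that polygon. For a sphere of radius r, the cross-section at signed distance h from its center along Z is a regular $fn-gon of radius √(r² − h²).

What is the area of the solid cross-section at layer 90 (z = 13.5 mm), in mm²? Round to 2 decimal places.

358.16 mm²

At z = 13.5 mm: the r=11 sphere contributes a regular 32-gon of circumradius √(11²−2.5²) = 10.712 (area = (32/2)·10.712²·sin(360°/32) = 358.19 mm²); the sphere at (8.5, 12.5) is not intersected at this z (|z−center|=14.500 > r=11); the 23×4.5 cube at (10.5, 1.5) contributes its full rectangle (area 103.50 mm²); After the difference (first − rest): starting from the r=11 sphere (358.19 mm²), the 23×4.5 cube at (10.5, 1.5) partially overlaps it — only the 0.02 mm² overlap (of its 103.50 mm²) is removed, clipping the outline — area = 358.16 mm²; (rotated 50° about Z; rotation is an isometry so areas/perimeters/island counts are preserved). Overall, the cross-section is a single solid region. Net area = 358.16 mm².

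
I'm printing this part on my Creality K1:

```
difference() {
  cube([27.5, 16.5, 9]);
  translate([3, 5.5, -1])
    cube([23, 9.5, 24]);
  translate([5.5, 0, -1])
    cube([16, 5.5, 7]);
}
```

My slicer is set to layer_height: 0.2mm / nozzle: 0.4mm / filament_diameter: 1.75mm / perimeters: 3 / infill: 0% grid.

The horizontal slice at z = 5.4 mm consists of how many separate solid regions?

At z = 5.4 mm: the 27.5×16.5 cube contributes its full rectangle; the 23×9.5 cube at (3, 5.5) contributes its full rectangle; the cube at (5.5, 0) (footprint 16×5.5) is included at this height; Taking the first minus the rest: starting from the 27.5×16.5 cube, the 23×9.5 cube at (3, 5.5) lies wholly inside it (removes its full 218.50 mm² and its 65.00 mm outline becomes a hole wall); the 16×5.5 cube at (5.5, 0) lies inside it touching the edge (removes its full 88.00 mm²) — 1 connected region. The result has 1 disconnected region.

1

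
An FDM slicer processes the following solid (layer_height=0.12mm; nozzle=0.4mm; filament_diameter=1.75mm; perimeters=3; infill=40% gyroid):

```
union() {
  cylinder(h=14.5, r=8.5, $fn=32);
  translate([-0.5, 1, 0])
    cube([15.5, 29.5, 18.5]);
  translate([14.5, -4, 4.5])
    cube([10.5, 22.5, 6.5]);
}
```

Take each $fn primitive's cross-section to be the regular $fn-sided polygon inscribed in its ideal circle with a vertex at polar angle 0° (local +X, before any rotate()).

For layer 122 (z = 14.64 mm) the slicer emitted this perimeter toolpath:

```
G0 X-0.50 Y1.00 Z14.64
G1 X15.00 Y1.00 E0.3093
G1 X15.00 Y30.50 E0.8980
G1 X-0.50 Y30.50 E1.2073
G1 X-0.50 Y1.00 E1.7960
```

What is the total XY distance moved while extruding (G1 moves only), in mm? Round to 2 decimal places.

90.00 mm

Sum the Euclidean lengths of each G1 segment: total = 90.00 mm.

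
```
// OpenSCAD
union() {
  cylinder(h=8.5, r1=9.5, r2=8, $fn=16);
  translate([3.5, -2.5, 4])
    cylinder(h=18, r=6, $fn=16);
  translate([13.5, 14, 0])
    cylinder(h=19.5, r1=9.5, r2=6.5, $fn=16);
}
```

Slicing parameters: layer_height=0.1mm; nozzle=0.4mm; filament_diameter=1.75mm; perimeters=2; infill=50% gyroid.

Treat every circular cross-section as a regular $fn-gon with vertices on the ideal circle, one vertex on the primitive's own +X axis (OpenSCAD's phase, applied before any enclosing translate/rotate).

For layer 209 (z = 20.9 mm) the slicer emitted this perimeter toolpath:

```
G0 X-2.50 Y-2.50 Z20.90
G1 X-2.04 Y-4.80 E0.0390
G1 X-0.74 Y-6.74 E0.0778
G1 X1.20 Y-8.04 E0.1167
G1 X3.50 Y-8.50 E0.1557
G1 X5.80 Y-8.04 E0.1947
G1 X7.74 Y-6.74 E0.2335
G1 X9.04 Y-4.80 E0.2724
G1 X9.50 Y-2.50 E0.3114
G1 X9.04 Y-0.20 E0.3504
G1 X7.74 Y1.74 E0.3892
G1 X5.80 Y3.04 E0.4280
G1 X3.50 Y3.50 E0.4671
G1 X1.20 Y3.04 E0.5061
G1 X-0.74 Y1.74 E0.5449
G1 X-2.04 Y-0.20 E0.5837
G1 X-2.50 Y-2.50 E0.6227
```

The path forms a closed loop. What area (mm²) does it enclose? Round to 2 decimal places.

Apply the shoelace formula to the sequence of (X, Y) vertices; enclosed area = 110.15 mm².

110.15 mm²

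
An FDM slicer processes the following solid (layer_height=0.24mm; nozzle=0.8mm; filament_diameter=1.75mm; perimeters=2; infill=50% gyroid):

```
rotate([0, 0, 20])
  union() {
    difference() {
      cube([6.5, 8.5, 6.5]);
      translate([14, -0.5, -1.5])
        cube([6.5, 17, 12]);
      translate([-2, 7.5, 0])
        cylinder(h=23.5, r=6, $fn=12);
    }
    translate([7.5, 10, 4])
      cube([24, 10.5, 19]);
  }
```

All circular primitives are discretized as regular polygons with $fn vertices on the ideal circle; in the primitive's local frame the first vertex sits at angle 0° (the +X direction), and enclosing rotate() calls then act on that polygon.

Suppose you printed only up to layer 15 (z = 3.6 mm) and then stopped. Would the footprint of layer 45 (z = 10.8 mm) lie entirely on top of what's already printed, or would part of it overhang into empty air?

Compare the two slices. At z = 3.6: the cube is present — its section is the full 6.5×8.5 rectangle (area 55.25 mm²); the 6.5×17 cube at (14, -0.5) contributes its full rectangle (area 110.50 mm²); the r=6 cylinder at (-2, 7.5) contributes a regular 12-gon of circumradius 6 (area = (12/2)·6.000²·sin(360°/12) = 108.00 mm²); After the difference (first − rest): starting from the 6.5×8.5 cube (55.25 mm²), the 6.5×17 cube at (14, -0.5) misses the remaining region (no effect); the r=6 cylinder at (-2, 7.5) partially overlaps it — only the 19.40 mm² overlap (of its 108.00 mm²) is removed, clipping the outline — area = 35.85 mm²; the cube at (7.5, 10) is not intersected at this z (z outside [4, 23]); Taking the union: only the result so far is present, so the union is just that shape — area = 35.85 mm²; (whole slice rotated 20° about Z — lengths, areas and connectivity unchanged). At z = 10.8: the cube is not intersected at this z (z outside [0, 6.5]); the cube at (14, -0.5) is not intersected at this z (z outside [-1.5, 10.5]); the r=6 cylinder at (-2, 7.5) gives a regular 12-gon of circumradius 6 (constant along its height) (area = (12/2)·6.000²·sin(360°/12) = 108.00 mm²); Subtracting the remaining from the first: the first operand is absent here, so nothing remains; the cube at (7.5, 10) (footprint 24×10.5) is included at this height (area 252.00 mm²); Combining (union): only the 24×10.5 cube at (7.5, 10) is present, so the union is just that shape — area = 252.00 mm²; (whole slice rotated 20° about Z — lengths, areas and connectivity unchanged). Checking containment: at z = 10.8 the cross-section extends beyond the z = 3.6 cross-section by about 252.00 mm².

part overhangs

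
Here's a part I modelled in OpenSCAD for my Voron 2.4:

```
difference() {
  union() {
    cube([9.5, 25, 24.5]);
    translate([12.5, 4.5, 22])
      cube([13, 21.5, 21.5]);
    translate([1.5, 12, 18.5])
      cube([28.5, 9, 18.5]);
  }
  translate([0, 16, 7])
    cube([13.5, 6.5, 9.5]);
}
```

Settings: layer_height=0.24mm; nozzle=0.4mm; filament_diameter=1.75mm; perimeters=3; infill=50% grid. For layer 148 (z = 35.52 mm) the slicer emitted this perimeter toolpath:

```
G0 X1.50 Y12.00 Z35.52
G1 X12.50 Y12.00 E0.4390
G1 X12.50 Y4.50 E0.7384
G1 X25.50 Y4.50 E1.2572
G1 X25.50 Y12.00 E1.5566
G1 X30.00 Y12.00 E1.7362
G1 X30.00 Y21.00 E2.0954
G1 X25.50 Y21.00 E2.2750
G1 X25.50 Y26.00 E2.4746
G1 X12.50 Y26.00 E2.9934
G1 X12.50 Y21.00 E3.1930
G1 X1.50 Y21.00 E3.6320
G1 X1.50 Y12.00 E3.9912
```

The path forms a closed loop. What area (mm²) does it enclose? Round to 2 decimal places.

419.00 mm²

Apply the shoelace formula to the sequence of (X, Y) vertices; enclosed area = 419.00 mm².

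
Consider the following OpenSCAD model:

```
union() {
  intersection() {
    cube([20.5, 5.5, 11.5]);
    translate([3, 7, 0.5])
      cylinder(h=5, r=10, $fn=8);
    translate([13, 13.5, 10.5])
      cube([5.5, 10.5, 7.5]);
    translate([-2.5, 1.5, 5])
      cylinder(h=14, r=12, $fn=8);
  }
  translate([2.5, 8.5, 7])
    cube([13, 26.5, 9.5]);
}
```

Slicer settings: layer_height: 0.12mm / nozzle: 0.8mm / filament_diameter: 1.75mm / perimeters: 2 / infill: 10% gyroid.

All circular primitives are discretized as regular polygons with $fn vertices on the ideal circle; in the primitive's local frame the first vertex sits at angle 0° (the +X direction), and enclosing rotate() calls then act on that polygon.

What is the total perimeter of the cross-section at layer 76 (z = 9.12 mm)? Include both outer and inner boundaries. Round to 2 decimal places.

At z = 9.12 mm: the cube (footprint 20.5×5.5) is included at this height (perimeter 52.00 mm); the cylinder at (3, 7) is not intersected at this z (z outside [0.5, 5.5]); the cube at (13, 13.5) does not reach this height (z outside [10.5, 18]); the r=12 cylinder at (-2.5, 1.5) gives a regular 8-gon of circumradius 12 (constant along its height) (perimeter = 2·8·12.000·sin(180°/8) = 73.48 mm); Taking the intersection: at least one operand is absent at this height, so nothing remains; the cube at (2.5, 8.5) (footprint 13×26.5) is included at this height (perimeter 79.00 mm); Combining (union): only the 13×26.5 cube at (2.5, 8.5) is present, so the union is just that shape — boundary = 79.00 mm. Overall, the cross-section is a single solid region. Total boundary length (outer) = 79.00 mm.

79.00 mm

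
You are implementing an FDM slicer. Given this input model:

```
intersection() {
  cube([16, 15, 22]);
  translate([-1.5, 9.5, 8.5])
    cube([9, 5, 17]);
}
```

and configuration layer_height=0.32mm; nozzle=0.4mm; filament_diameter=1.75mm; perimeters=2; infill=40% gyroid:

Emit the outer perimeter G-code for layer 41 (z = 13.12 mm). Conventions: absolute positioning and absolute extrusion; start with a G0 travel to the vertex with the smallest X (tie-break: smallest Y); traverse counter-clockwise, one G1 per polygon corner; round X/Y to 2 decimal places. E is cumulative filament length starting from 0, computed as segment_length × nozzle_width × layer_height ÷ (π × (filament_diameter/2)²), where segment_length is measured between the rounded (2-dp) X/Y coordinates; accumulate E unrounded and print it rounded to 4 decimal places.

G0 X0.00 Y9.50 Z13.12
G1 X7.50 Y9.50 E0.3991
G1 X7.50 Y14.50 E0.6652
G1 X0.00 Y14.50 E1.0643
G1 X0.00 Y9.50 E1.3304

At z = 13.12 mm: the cube (footprint 16×15) is included at this height; the 9×5 cube at (-1.5, 9.5) contributes its full rectangle; After intersecting: the 9×5 cube at (-1.5, 9.5) partially overlaps the 16×15 cube; clipping to the common part keeps 37.50 mm² — 1 connected region. The outline is a single polygon with 4 vertices. Extrusion per mm of travel: 0.4 × 0.32 / (π × 0.875²) = 0.053216. Accumulating E over each segment gives final E = 1.3304.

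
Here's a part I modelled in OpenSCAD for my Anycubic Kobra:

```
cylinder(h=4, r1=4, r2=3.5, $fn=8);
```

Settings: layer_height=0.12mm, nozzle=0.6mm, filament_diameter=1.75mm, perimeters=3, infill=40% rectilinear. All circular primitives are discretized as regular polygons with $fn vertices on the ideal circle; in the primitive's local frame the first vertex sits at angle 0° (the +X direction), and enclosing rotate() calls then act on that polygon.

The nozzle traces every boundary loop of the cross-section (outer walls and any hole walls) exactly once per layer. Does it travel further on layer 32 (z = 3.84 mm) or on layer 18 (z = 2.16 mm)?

Layer 32 (z = 3.84): the cone contributes a regular 8-gon of circumradius 3.520 (interpolated between r1=4 and r2=3.5 at t=0.960) (perimeter = 2·8·3.520·sin(180°/8) = 21.55 mm). So its perimeter = 21.55 mm. Layer 18 (z = 2.16): the cone (r1=4→r2=3.5) has section circumradius 3.730 here — a regular 8-gon (perimeter = 2·8·3.730·sin(180°/8) = 22.84 mm). So its perimeter = 22.84 mm. Layer 18 is larger (22.84 vs 21.55 mm).

layer 18 (z = 2.16 mm)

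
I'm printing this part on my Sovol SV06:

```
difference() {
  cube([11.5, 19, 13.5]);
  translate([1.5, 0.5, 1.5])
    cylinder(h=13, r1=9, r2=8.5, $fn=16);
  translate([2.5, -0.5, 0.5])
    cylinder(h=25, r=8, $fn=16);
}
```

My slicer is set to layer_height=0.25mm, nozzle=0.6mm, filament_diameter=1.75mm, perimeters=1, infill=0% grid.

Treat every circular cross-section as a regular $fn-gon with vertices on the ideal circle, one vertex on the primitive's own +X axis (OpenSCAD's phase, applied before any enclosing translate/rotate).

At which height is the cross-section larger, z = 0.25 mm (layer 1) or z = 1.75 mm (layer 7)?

layer 1 (z = 0.25 mm)

Layer 1 (z = 0.25): the cube is present — its section is the full 11.5×19 rectangle (area 218.50 mm²); the cone at (1.5, 0.5) does not reach this height (z outside [1.5, 14.5]); the cylinder at (2.5, -0.5) is absent (z outside [0.5, 25.5]); Subtracting the remaining from the first: none of the subtracted shapes is present at this height, so the 11.5×19 cube is unchanged — area = 218.50 mm². So its area = 218.50 mm². Layer 7 (z = 1.75): the cube (footprint 11.5×19) is included at this height (area 218.50 mm²); the cone at (1.5, 0.5): at t=0.019 of its height the radius interpolates to r₁+(r₂−r₁)t = 8.990, giving a regular 16-gon of that circumradius (area = (16/2)·8.990²·sin(360°/16) = 247.45 mm²); the r=8 cylinder at (2.5, -0.5) contributes a regular 16-gon of circumradius 8 (area = (16/2)·8.000²·sin(360°/16) = 195.93 mm²); After the difference (first − rest): starting from the 11.5×19 cube (218.50 mm²), the cone at (1.5, 0.5) partially overlaps it — only the 80.34 mm² overlap (of its 247.45 mm²) is removed, clipping the outline; the r=8 cylinder at (2.5, -0.5) partially overlaps it — only the 0.00 mm² overlap (of its 195.93 mm²) is removed, clipping the outline — area = 138.16 mm². So its area = 138.16 mm². Layer 1 is larger (218.50 vs 138.16 mm²).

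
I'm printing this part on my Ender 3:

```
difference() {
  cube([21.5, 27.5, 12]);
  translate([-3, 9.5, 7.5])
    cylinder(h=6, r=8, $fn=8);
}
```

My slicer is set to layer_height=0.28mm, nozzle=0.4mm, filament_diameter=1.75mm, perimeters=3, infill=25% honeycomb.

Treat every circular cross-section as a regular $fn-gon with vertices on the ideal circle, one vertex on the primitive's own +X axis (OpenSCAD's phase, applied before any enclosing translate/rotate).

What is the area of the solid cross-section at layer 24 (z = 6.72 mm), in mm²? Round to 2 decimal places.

At z = 6.72 mm: the 21.5×27.5 cube contributes its full rectangle (area 591.25 mm²); the cylinder at (-3, 9.5) is not intersected at this z (z outside [7.5, 13.5]); Taking the first minus the rest: none of the subtracted shapes is present at this height, so the 21.5×27.5 cube is unchanged — area = 591.25 mm². Overall, the cross-section is a single solid region. Net area = 591.25 mm².

591.25 mm²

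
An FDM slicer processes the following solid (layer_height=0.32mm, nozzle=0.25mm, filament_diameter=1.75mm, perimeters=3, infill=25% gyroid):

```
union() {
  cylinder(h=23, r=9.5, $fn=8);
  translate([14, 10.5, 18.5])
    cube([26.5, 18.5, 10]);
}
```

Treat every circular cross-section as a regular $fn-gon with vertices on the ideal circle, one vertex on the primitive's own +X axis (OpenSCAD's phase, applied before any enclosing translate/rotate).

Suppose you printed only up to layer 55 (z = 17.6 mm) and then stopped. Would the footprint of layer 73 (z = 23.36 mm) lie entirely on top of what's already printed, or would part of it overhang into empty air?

part overhangs

Compare the two slices. At z = 17.6: the r=9.5 cylinder gives a regular 8-gon of circumradius 9.5 (constant along its height) (area = (8/2)·9.500²·sin(360°/8) = 255.27 mm²); the cube at (14, 10.5) is not intersected at this z (z outside [18.5, 28.5]); Combining (union): only the r=9.5 cylinder is present, so the union is just that shape — area = 255.27 mm². At z = 23.36: the cylinder is not intersected at this z (z outside [0, 23]); the cube at (14, 10.5) is present — its section is the full 26.5×18.5 rectangle (area 490.25 mm²); Taking the union: only the 26.5×18.5 cube at (14, 10.5) is present, so the union is just that shape — area = 490.25 mm². Checking containment: at z = 23.36 the cross-section extends beyond the z = 17.6 cross-section by about 490.25 mm².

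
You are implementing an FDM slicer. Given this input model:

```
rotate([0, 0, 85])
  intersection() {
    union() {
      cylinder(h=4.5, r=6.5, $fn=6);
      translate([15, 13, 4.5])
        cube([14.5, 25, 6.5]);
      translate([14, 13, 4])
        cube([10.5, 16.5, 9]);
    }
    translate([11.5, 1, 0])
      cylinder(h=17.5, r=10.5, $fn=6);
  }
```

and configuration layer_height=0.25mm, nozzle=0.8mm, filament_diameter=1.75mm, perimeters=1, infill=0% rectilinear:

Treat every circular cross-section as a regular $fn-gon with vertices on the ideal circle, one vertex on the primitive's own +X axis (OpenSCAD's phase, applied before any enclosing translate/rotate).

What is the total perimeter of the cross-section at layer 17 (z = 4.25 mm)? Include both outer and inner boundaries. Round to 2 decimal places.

At z = 4.25 mm: the cylinder: section is a regular 6-gon, circumradius r=6.5 (perimeter = 2·6·6.500·sin(180°/6) = 39.00 mm); the cube at (15, 13) is absent (z outside [4.5, 11]); the cube at (14, 13) (footprint 10.5×16.5) is included at this height (perimeter 54.00 mm); Combining (union): the 2 present regions are separate (no shared area or edge), so areas and boundary lengths simply add and each stays a separate island — boundary = 93.00 mm; the r=10.5 cylinder at (11.5, 1) contributes a regular 6-gon of circumradius 10.5 (perimeter = 2·6·10.500·sin(180°/6) = 63.00 mm); After intersecting: the r=10.5 cylinder at (11.5, 1) partially overlaps that combined region; clipping to the common part keeps 25.91 mm² — boundary = 22.00 mm; (whole slice rotated 85° about Z — lengths, areas and connectivity unchanged). Overall, the cross-section is a single solid region. Total boundary length (outer) = 22.00 mm.

22.00 mm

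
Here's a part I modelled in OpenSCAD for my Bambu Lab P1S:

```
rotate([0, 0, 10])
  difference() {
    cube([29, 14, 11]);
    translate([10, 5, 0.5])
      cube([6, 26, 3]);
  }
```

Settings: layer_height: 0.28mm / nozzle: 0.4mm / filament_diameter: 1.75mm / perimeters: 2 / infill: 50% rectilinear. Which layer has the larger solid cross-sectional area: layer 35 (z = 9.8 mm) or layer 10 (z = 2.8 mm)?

layer 35 (z = 9.8 mm)

Layer 35 (z = 9.8): the 29×14 cube contributes its full rectangle (area 406.00 mm²); the cube at (10, 5) is not intersected at this z (z outside [0.5, 3.5]); Subtracting the remaining from the first: none of the subtracted shapes is present at this height, so the 29×14 cube is unchanged — area = 406.00 mm²; (rotated 10° about Z; rotation is an isometry so areas/perimeters/island counts are preserved). So its area = 406.00 mm². Layer 10 (z = 2.8): the cube (footprint 29×14) is included at this height (area 406.00 mm²); the 6×26 cube at (10, 5) contributes its full rectangle (area 156.00 mm²); Subtracting the remaining from the first: starting from the 29×14 cube (406.00 mm²), the 6×26 cube at (10, 5) partially overlaps it — only the 54.00 mm² overlap (of its 156.00 mm²) is removed, clipping the outline — area = 352.00 mm²; (rotated 10° about Z; rotation is an isometry so areas/perimeters/island counts are preserved). So its area = 352.00 mm². Layer 35 is larger (406.00 vs 352.00 mm²).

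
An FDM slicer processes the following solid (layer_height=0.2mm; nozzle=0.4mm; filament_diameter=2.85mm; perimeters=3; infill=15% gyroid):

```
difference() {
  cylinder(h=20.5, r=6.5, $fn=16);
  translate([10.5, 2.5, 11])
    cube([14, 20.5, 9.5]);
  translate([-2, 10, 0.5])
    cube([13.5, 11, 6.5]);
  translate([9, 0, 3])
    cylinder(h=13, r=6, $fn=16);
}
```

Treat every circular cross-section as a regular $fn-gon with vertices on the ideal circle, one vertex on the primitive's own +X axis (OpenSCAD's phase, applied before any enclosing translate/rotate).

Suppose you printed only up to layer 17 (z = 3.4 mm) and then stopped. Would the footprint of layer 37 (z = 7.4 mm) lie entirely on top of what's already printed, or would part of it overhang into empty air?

Compare the two slices. At z = 3.4: the cylinder: section is a regular 16-gon, circumradius r=6.5 (area = (16/2)·6.500²·sin(360°/16) = 129.35 mm²); the cube at (10.5, 2.5) does not reach this height (z outside [11, 20.5]); the cube at (-2, 10) (footprint 13.5×11) is included at this height (area 148.50 mm²); the r=6 cylinder at (9, 0) gives a regular 16-gon of circumradius 6 (constant along its height) (area = (16/2)·6.000²·sin(360°/16) = 110.21 mm²); Subtracting the remaining from the first: starting from the r=6.5 cylinder (129.35 mm²), the 13.5×11 cube at (-2, 10) misses the remaining region (no effect); the r=6 cylinder at (9, 0) partially overlaps it — only the 19.32 mm² overlap (of its 110.21 mm²) is removed, clipping the outline — area = 110.03 mm². At z = 7.4: the r=6.5 cylinder contributes a regular 16-gon of circumradius 6.5 (area = (16/2)·6.500²·sin(360°/16) = 129.35 mm²); the cube at (10.5, 2.5) is not intersected at this z (z outside [11, 20.5]); the cube at (-2, 10) is not intersected at this z (z outside [0.5, 7]); the r=6 cylinder at (9, 0) gives a regular 16-gon of circumradius 6 (constant along its height) (area = (16/2)·6.000²·sin(360°/16) = 110.21 mm²); Subtracting the remaining from the first: starting from the r=6.5 cylinder (129.35 mm²), the r=6 cylinder at (9, 0) partially overlaps it — only the 19.32 mm² overlap (of its 110.21 mm²) is removed, clipping the outline — area = 110.03 mm². Checking containment: the cross-section at z = 7.4 is a subset of the cross-section at z = 3.4.

entirely on top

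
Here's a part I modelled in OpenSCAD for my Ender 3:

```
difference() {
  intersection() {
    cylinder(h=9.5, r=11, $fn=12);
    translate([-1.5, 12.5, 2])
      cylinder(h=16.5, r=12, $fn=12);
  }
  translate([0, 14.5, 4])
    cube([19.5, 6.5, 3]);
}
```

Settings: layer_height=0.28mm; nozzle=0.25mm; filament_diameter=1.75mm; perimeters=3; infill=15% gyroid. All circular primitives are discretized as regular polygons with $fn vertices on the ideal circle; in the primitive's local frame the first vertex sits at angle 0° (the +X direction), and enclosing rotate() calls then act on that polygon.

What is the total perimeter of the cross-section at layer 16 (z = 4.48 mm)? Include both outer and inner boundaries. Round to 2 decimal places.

44.39 mm

At z = 4.48 mm: the r=11 cylinder contributes a regular 12-gon of circumradius 11 (perimeter = 2·12·11.000·sin(180°/12) = 68.33 mm); the cylinder at (-1.5, 12.5): section is a regular 12-gon, circumradius r=12 (perimeter = 2·12·12.000·sin(180°/12) = 74.54 mm); Taking the intersection: the r=12 cylinder at (-1.5, 12.5) partially overlaps the r=11 cylinder; clipping to the common part keeps 129.06 mm² — boundary = 44.39 mm; the cube at (0, 14.5) is present — its section is the full 19.5×6.5 rectangle (perimeter 52.00 mm); After the difference (first − rest): starting from that combined region, the 19.5×6.5 cube at (0, 14.5) misses the remaining region (no effect) — boundary = 44.39 mm. Overall, the cross-section is a single solid region. Total boundary length (outer) = 44.39 mm.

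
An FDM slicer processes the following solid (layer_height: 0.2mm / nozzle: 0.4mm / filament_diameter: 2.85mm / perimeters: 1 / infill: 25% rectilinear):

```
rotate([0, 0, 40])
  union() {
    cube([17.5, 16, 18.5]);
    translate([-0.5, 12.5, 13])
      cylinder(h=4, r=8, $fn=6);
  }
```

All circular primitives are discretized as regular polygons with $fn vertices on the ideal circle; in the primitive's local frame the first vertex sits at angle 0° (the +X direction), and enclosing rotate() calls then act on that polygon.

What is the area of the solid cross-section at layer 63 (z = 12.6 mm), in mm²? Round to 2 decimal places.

At z = 12.6 mm: the 17.5×16 cube contributes its full rectangle (area 280.00 mm²); the cylinder at (-0.5, 12.5) does not reach this height (z outside [13, 17]); Merging all regions: only the 17.5×16 cube is present, so the union is just that shape — area = 280.00 mm²; (whole slice rotated 40° about Z — lengths, areas and connectivity unchanged). Overall, the cross-section is a single solid region. Net area = 280.00 mm².

280.00 mm²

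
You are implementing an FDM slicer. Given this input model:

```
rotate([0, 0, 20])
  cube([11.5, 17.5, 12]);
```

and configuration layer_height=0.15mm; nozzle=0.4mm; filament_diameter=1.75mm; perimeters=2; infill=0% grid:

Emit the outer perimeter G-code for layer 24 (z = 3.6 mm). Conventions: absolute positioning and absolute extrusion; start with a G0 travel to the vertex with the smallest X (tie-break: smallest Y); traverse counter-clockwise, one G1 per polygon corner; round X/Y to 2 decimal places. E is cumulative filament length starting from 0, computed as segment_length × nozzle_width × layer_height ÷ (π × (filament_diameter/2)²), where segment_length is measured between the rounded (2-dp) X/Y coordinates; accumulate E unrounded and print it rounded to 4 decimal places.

G0 X-5.99 Y16.44 Z3.60
G1 X0.00 Y0.00 E0.4365
G1 X10.81 Y3.93 E0.7234
G1 X4.82 Y20.38 E1.1601
G1 X-5.99 Y16.44 E1.4471

At z = 3.6 mm: the 11.5×17.5 cube contributes its full rectangle; (rotated 20° about Z; rotation is an isometry so areas/perimeters/island counts are preserved). The outline is a single polygon with 4 vertices. Extrusion per mm of travel: 0.4 × 0.15 / (π × 0.875²) = 0.024945. Accumulating E over each segment gives final E = 1.4471.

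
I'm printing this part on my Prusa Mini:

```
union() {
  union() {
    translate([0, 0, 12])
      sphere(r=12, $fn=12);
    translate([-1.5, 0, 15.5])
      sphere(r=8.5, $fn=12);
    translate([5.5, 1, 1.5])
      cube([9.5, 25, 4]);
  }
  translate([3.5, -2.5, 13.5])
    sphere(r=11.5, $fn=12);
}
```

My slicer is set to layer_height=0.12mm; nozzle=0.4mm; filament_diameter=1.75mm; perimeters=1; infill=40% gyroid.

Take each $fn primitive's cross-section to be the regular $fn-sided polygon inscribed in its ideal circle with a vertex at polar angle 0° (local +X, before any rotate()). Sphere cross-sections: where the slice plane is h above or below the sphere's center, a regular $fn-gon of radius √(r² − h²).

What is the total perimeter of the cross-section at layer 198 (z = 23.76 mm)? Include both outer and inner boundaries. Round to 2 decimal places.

36.12 mm

At z = 23.76 mm: the r=12 sphere slices to a regular 12-gon of circumradius 2.388 (√(r²−h²) with h=11.76 from center) (perimeter = 2·12·2.388·sin(180°/12) = 14.83 mm); the sphere at (-1.5, 0): section is a regular 12-gon, circumradius = √(r²−h²) = √(8.5²−8.26²) = 2.006 (perimeter = 2·12·2.006·sin(180°/12) = 12.46 mm); the cube at (5.5, 1) does not reach this height (z outside [1.5, 5.5]); Combining (union): the regions partially overlap (shared area 8.05 mm²), so the edge portions inside another operand are dropped and the merged outline is re-measured after clipping — boundary = 16.84 mm; the r=11.5 sphere at (3.5, -2.5) slices to a regular 12-gon of circumradius 5.194 (√(r²−h²) with h=10.26 from center) (perimeter = 2·12·5.194·sin(180°/12) = 32.27 mm); Combining (union): the regions partially overlap (shared area 11.33 mm²), so the edge portions inside another operand are dropped and the merged outline is re-measured after clipping — boundary = 36.12 mm. Overall, the cross-section is a single solid region. Total boundary length (outer) = 36.12 mm.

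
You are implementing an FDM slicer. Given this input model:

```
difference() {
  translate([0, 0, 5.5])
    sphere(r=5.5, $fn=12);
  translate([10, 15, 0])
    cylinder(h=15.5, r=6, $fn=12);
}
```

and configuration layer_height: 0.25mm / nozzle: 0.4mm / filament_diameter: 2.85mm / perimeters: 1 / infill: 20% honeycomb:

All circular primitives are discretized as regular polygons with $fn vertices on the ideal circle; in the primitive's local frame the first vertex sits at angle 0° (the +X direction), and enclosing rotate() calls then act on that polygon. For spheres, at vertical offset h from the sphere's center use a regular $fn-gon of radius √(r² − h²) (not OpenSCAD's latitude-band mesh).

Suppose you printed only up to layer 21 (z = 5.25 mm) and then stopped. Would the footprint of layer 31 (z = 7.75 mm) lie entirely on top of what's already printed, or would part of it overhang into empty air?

entirely on top

Compare the two slices. At z = 5.25: the r=5.5 sphere contributes a regular 12-gon of circumradius √(5.5²−0.25²) = 5.494 (area = (12/2)·5.494²·sin(360°/12) = 90.56 mm²); the r=6 cylinder at (10, 15) gives a regular 12-gon of circumradius 6 (constant along its height) (area = (12/2)·6.000²·sin(360°/12) = 108.00 mm²); Taking the first minus the rest: starting from the r=5.5 sphere (90.56 mm²), the r=6 cylinder at (10, 15) misses the remaining region (no effect) — area = 90.56 mm². At z = 7.75: the r=5.5 sphere contributes a regular 12-gon of circumradius √(5.5²−2.25²) = 5.019 (area = (12/2)·5.019²·sin(360°/12) = 75.56 mm²); the r=6 cylinder at (10, 15) contributes a regular 12-gon of circumradius 6 (area = (12/2)·6.000²·sin(360°/12) = 108.00 mm²); Subtracting the remaining from the first: starting from the r=5.5 sphere (75.56 mm²), the r=6 cylinder at (10, 15) misses the remaining region (no effect) — area = 75.56 mm². Checking containment: the cross-section at z = 7.75 is a subset of the cross-section at z = 5.25.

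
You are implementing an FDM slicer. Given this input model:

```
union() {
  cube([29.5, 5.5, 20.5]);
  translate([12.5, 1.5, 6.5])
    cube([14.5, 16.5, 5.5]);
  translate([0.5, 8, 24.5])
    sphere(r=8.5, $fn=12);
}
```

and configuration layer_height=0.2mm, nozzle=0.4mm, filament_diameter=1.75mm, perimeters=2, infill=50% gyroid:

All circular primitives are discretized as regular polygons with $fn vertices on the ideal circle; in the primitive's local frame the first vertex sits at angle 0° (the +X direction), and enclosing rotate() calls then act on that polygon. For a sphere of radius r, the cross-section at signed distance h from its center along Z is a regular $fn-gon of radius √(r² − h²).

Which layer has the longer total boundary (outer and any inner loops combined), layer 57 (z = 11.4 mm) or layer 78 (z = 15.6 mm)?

layer 57 (z = 11.4 mm)

Layer 57 (z = 11.4): the cube (footprint 29.5×5.5) is included at this height (perimeter 70.00 mm); the 14.5×16.5 cube at (12.5, 1.5) contributes its full rectangle (perimeter 62.00 mm); the sphere at (0.5, 8) does not reach this height (|z−center|=13.100 > r=8.5); Merging all regions: the regions partially overlap (shared area 58.00 mm²), so the edge portions inside another operand are dropped and the merged outline is re-measured after clipping — boundary = 95.00 mm. So its perimeter = 95.00 mm. Layer 78 (z = 15.6): the cube (footprint 29.5×5.5) is included at this height (perimeter 70.00 mm); the cube at (12.5, 1.5) does not reach this height (z outside [6.5, 12]); the sphere at (0.5, 8) is absent (|z−center|=8.900 > r=8.5); Combining (union): only the 29.5×5.5 cube is present, so the union is just that shape — boundary = 70.00 mm. So its perimeter = 70.00 mm. Layer 57 is larger (95.00 vs 70.00 mm).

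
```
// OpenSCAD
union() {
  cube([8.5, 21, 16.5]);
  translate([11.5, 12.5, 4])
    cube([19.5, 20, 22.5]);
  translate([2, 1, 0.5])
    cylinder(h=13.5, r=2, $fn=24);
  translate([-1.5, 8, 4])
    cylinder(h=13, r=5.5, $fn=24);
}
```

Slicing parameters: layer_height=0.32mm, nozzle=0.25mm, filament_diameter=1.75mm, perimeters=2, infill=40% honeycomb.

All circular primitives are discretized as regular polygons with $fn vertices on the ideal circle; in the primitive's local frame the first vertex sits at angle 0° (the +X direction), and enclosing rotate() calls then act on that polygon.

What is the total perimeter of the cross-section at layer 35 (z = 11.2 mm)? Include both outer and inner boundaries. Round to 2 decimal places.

At z = 11.2 mm: the cube (footprint 8.5×21) is included at this height (perimeter 59.00 mm); the cube at (11.5, 12.5) is present — its section is the full 19.5×20 rectangle (perimeter 79.00 mm); the cylinder at (2, 1): section is a regular 24-gon, circumradius r=2 (perimeter = 2·24·2.000·sin(180°/24) = 12.53 mm); the r=5.5 cylinder at (-1.5, 8) gives a regular 24-gon of circumradius 5.5 (constant along its height) (perimeter = 2·24·5.500·sin(180°/24) = 34.46 mm); Taking the union: the regions partially overlap (shared area 40.79 mm²), so the edge portions inside another operand are dropped and the merged outline is re-measured after clipping — boundary = 148.42 mm. Overall, the cross-section has 2 separate islands. Total boundary length (outer) = 148.42 mm.

148.42 mm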